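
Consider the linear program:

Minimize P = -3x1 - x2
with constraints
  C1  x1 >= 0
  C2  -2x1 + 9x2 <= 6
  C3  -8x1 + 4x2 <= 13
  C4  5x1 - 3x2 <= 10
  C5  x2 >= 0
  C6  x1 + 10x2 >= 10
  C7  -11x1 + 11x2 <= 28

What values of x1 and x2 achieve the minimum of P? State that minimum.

x1 = 36/13, x2 = 50/39, minimum P = -374/39

The optimum lies where -2x1 + 9x2 = 6 and 5x1 - 3x2 = 10.
Solving simultaneously gives x1 = 36/13, x2 = 50/39.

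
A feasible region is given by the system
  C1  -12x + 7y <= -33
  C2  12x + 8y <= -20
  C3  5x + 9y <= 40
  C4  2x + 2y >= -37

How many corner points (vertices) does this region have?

3

Pairwise boundary intersections that survive every other constraint:
  (31/45, -53/15)
  (-193/38, -255/19)
  (32, -101/2)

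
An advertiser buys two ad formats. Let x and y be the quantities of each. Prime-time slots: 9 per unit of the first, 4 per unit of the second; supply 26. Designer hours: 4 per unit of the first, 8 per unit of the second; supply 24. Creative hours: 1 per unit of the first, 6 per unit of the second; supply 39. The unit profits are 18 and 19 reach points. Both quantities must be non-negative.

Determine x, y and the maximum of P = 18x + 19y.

Corner points and P = 18x + 19y:
  (0, 0) → P = 0
  (0, 3) → P = 57
  (26/9, 0) → P = 52
  (2, 2) → P = 74

The binding constraints are 9x + 4y = 26 and 4x + 8y = 24.
Solving simultaneously gives x = 2, y = 2.

x = 2, y = 2, maximum P = 74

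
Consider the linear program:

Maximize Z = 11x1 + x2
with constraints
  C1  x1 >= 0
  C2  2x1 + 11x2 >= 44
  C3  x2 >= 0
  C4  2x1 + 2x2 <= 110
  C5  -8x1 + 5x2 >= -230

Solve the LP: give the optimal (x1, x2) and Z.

x1 = 505/13, x2 = 210/13, maximum Z = 5765/13

Feasible corners and Z = 11x1 + x2:
  (0, 4) → Z = 4
  (0, 55) → Z = 55
  (22, 0) → Z = 242
  (115/4, 0) → Z = 1265/4
  (505/13, 210/13) → Z = 5765/13

At the optimal vertex, 2x1 + 2x2 = 110 and -8x1 + 5x2 = -230.
Solving simultaneously gives x1 = 505/13, x2 = 210/13.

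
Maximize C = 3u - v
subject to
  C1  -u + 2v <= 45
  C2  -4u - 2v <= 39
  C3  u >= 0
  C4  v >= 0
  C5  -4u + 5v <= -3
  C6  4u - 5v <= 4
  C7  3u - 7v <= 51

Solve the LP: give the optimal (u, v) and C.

u = 233/3, v = 184/3, maximum C = 515/3

Vertices and C = 3u - v:
  (77, 61) → C = 170
  (233/3, 184/3) → C = 515/3
  (3/4, 0) → C = 9/4
  (1, 0) → C = 3

The binding constraints are -u + 2v = 45 and 4u - 5v = 4.
Solving simultaneously gives u = 233/3, v = 184/3.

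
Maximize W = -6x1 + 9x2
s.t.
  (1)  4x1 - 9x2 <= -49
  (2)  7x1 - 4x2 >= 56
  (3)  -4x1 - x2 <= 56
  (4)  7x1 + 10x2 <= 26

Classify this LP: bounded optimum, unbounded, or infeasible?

The boundaries 4x1 - 9x2 = -49 and 7x1 - 4x2 = 56 meet at (700/47, 567/47), but that point violates 7x1 + 10x2 ≤ 26. Every candidate vertex is excluded by some other constraint, so the feasible region is empty.

infeasible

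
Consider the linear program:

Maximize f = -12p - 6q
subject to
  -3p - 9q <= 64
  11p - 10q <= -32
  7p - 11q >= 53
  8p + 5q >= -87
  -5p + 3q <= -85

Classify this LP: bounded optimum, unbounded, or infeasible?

infeasible

The boundaries -3p - 9q = 64 and -5p + 3q = -85 meet at (191/18, -575/54), but that point violates 11p - 10q ≤ -32. Every candidate vertex is excluded by some other constraint, so the feasible region is empty.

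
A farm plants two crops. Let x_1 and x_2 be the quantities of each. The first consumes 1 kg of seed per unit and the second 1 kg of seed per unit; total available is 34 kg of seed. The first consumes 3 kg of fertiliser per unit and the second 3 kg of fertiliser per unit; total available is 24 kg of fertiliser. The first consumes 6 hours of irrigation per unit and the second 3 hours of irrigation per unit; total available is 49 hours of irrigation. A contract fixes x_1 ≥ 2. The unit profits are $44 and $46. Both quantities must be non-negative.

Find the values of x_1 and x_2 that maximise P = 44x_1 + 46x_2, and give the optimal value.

x_1 = 2, x_2 = 6, maximum P = 364

Corner points and P = 44x_1 + 46x_2:
  (8, 0) → P = 352
  (2, 0) → P = 88
  (2, 6) → P = 364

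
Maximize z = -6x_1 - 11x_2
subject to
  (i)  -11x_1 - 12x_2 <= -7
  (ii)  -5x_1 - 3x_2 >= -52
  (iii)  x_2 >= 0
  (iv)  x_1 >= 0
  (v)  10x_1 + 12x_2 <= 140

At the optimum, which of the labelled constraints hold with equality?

Extreme points and z = -6x_1 - 11x_2:
  (7/11, 0) → z = -42/11
  (0, 7/12) → z = -77/12
  (52/5, 0) → z = -312/5
  (34/5, 6) → z = -534/5
  (0, 35/3) → z = -385/3

The maximum is at (7/11, 0). Substituting into each constraint, equality holds for (i) and (iii); the remaining constraints have slack.

(i) and (iii)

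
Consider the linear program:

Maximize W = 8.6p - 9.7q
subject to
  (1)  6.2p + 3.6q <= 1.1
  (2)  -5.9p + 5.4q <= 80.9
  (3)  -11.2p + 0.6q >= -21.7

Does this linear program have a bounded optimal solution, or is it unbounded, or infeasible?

From the feasible point (-1585/304, 50807/5472), moving in the direction (-0.6, -11.2) keeps every constraint satisfied while W increases without bound.

unbounded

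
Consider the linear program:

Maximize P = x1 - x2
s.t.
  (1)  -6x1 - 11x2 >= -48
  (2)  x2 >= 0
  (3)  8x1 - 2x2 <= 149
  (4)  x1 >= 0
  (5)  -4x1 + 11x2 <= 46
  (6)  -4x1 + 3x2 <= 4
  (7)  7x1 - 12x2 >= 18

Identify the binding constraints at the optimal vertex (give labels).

(1) and (2)

Vertices and P = x1 - x2:
  (8, 0) → P = 8
  (774/149, 228/149) → P = 546/149
  (18/7, 0) → P = 18/7

The maximum is at (8, 0). Substituting into each constraint, equality holds for (1) and (2); the remaining constraints have slack.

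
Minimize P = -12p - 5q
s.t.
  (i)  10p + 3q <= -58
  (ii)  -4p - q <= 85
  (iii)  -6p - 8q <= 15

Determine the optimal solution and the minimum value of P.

p = -197/2, q = 309, minimum P = -363

Corner points and P = -12p - 5q:
  (-197/2, 309) → P = -363
  (-419/62, 99/31) → P = 2019/31
  (-665/26, 225/13) → P = 2865/13

The optimum lies where 10p + 3q = -58 and -4p - q = 85.
Solving simultaneously gives p = -197/2, q = 309.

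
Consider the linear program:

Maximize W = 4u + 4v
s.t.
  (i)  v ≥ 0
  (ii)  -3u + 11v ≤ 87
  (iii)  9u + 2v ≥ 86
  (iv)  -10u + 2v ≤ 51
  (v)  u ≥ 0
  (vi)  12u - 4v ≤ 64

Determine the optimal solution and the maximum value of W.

u = 263/30, v = 103/10, maximum W = 1144/15

Corner points and W = 4u + 4v:
  (772/105, 347/35) → W = 1036/15
  (263/30, 103/10) → W = 1144/15
  (118/15, 38/5) → W = 928/15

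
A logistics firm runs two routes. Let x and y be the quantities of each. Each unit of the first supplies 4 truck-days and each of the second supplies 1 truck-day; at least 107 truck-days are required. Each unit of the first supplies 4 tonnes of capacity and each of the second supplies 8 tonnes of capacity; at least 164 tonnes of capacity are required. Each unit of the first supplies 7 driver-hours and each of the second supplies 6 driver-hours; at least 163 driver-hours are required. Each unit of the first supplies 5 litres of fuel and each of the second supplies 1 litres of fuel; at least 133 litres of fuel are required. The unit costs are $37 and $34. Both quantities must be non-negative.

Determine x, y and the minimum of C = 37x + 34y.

x = 25, y = 8, minimum C = 1197

The feasible region is unbounded (it extends along (0, 1), (1, 0)), but C strictly increases along every unbounded feasible direction, so there is no improving ray and the minimum is attained at a vertex.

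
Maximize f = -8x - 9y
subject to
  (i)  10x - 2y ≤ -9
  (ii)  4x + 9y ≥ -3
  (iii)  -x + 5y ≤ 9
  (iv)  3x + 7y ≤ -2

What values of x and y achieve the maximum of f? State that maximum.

x = -3, y = 1, maximum f = 15

Corner points and f = -8x - 9y:
  (-87/98, 3/49) → f = 321/49
  (-67/76, 7/76) → f = 473/76
  (-3, 1) → f = 15

At the optimal vertex, 4x + 9y = -3 and 3x + 7y = -2.
Solving simultaneously gives x = -3, y = 1.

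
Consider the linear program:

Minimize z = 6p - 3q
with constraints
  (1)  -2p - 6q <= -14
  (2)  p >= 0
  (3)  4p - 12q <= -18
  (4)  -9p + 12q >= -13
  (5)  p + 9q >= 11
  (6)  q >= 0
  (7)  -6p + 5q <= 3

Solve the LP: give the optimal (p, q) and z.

Extreme points and z = 6p - 3q:
  (5/4, 23/12) → z = 7/4
  (26/23, 45/23) → z = 21/23
  (31/5, 107/30) → z = 53/2
The feasible region is unbounded (it extends along (4, 3), (5, 6)), but z strictly increases along every unbounded feasible direction, so there is no improving ray and the minimum is attained at a vertex.

At the optimal vertex, -2p - 6q = -14 and -6p + 5q = 3.
Solving simultaneously gives p = 26/23, q = 45/23.

p = 26/23, q = 45/23, minimum z = 21/23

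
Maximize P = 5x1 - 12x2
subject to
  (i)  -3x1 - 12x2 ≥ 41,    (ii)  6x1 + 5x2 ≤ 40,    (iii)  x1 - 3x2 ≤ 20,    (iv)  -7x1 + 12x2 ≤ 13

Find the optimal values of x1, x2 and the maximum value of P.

x1 = 39/7, x2 = -101/21, maximum P = 599/7

Vertices and P = 5x1 - 12x2:
  (39/7, -101/21) → P = 599/7
  (-27/5, -31/15) → P = -11/5
  (-31, -17) → P = 49

The binding constraints are -3x1 - 12x2 = 41 and x1 - 3x2 = 20.
Solving simultaneously gives x1 = 39/7, x2 = -101/21.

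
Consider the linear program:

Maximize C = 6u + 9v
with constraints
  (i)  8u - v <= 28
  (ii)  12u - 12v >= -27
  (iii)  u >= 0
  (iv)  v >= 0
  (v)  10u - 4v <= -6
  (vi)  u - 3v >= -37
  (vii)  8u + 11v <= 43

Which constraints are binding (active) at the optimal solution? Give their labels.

Extreme points and C = 6u + 9v:
  (0, 9/4) → C = 81/4
  (1/2, 11/4) → C = 111/4
  (0, 3/2) → C = 27/2

The maximum is at (1/2, 11/4). Substituting into each constraint, equality holds for (ii) and (v); the remaining constraints have slack.

(ii) and (v)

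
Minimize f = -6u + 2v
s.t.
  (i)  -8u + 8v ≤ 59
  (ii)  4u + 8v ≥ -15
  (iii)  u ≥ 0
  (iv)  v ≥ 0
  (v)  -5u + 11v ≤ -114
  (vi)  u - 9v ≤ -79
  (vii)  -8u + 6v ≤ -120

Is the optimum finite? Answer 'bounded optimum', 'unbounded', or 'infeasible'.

From the feasible point (1895/34, 509/34), moving in the direction (11, 5) keeps every constraint satisfied while f decreases without bound.

unbounded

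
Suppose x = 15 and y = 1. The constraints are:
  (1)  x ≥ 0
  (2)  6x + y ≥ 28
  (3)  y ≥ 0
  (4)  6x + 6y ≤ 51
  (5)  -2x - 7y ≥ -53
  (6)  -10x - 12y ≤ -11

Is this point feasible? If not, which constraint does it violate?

Constraint (4): 6x + 6y = 96, which is not ≤ 51. All other constraints are satisfied.

not feasible — violates (4)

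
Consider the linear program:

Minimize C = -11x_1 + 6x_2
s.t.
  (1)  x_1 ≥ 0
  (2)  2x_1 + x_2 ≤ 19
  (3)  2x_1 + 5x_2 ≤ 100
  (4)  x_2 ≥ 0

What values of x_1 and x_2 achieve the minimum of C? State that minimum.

x_1 = 19/2, x_2 = 0, minimum C = -209/2

Feasible corners and C = -11x_1 + 6x_2:
  (0, 19) → C = 114
  (0, 0) → C = 0
  (19/2, 0) → C = -209/2

The binding constraints are 2x_1 + x_2 = 19 and x_2 = 0.
Solving simultaneously gives x_1 = 19/2, x_2 = 0.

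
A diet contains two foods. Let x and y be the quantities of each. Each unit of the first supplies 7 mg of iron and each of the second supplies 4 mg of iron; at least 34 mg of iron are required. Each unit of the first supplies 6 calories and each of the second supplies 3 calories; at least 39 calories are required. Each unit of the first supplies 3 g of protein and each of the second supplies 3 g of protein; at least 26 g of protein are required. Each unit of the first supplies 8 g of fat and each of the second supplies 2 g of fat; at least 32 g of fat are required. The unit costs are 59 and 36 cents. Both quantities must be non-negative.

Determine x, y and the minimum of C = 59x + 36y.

x = 13/3, y = 13/3, minimum C = 1235/3

Feasible corners and C = 59x + 36y:
  (0, 16) → C = 576
  (26/3, 0) → C = 1534/3
  (13/3, 13/3) → C = 1235/3
  (3/2, 10) → C = 897/2
The feasible region is unbounded (it extends along (0, 1), (1, 0)), but C strictly increases along every unbounded feasible direction, so there is no improving ray and the minimum is attained at a vertex.

At the optimal vertex, 6x + 3y = 39 and 3x + 3y = 26.
Solving simultaneously gives x = 13/3, y = 13/3.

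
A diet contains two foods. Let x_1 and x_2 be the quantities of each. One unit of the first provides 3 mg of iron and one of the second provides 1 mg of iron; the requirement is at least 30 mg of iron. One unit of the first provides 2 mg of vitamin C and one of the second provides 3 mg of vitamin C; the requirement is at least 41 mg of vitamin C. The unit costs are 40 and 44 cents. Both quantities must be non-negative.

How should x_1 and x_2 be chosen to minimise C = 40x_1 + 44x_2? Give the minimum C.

x_1 = 7, x_2 = 9, minimum C = 676

Feasible corners and C = 40x_1 + 44x_2:
  (0, 30) → C = 1320
  (41/2, 0) → C = 820
  (7, 9) → C = 676
The feasible region is unbounded (it extends along (0, 1), (1, 0)), but C strictly increases along every unbounded feasible direction, so there is no improving ray and the minimum is attained at a vertex.

The optimum lies where 3x_1 + x_2 = 30 and 2x_1 + 3x_2 = 41.
Solving simultaneously gives x_1 = 7, x_2 = 9.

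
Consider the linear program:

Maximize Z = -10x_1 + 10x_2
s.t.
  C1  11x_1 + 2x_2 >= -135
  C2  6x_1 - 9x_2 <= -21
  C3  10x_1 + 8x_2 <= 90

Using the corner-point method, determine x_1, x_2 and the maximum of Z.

x_1 = -315/17, x_2 = 585/17, maximum Z = 9000/17

Feasible corners and Z = -10x_1 + 10x_2:
  (-419/37, -193/37) → Z = 2260/37
  (-315/17, 585/17) → Z = 9000/17
  (107/23, 125/23) → Z = 180/23

At the optimal vertex, 11x_1 + 2x_2 = -135 and 10x_1 + 8x_2 = 90.
Solving simultaneously gives x_1 = -315/17, x_2 = 585/17.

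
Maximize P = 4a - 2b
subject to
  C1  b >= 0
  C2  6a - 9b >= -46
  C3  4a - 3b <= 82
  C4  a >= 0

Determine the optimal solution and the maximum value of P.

a = 146/3, b = 338/9, maximum P = 1076/9

Feasible corners and P = 4a - 2b:
  (41/2, 0) → P = 82
  (0, 0) → P = 0
  (146/3, 338/9) → P = 1076/9
  (0, 46/9) → P = -92/9

At the optimal vertex, 6a - 9b = -46 and 4a - 3b = 82.
Solving simultaneously gives a = 146/3, b = 338/9.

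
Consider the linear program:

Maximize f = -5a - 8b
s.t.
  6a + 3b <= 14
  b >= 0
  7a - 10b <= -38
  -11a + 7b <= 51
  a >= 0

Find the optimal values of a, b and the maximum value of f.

a = 0, b = 19/5, maximum f = -152/5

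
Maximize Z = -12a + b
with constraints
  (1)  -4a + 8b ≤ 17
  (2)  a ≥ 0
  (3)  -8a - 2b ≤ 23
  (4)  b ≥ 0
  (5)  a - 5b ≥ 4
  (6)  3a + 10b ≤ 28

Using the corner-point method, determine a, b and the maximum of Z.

The binding constraints are b = 0 and a - 5b = 4.
Solving simultaneously gives a = 4, b = 0.

a = 4, b = 0, maximum Z = -48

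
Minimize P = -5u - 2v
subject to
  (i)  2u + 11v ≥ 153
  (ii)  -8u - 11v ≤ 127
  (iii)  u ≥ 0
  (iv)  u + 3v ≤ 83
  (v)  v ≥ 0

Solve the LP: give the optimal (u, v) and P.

Vertices and P = -5u - 2v:
  (0, 153/11) → P = -306/11
  (153/2, 0) → P = -765/2
  (0, 83/3) → P = -166/3
  (83, 0) → P = -415

The optimum lies where u + 3v = 83 and v = 0.
Solving simultaneously gives u = 83, v = 0.

u = 83, v = 0, minimum P = -415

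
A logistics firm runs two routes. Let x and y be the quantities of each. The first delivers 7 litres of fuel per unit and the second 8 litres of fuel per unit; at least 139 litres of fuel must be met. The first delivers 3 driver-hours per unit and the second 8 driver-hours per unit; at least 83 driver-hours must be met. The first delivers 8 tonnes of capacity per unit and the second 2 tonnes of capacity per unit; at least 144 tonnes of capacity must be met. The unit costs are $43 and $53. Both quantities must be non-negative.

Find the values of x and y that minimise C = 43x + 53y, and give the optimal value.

The feasible region is unbounded (it extends along (0, 1), (1, 0)), but C strictly increases along every unbounded feasible direction, so there is no improving ray and the minimum is attained at a vertex.

At the optimal vertex, 3x + 8y = 83 and 8x + 2y = 144.
Solving simultaneously gives x = 17, y = 4.

x = 17, y = 4, minimum C = 943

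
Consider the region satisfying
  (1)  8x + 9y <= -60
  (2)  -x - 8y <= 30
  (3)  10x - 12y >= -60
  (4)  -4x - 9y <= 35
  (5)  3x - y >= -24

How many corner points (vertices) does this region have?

The feasible vertices (each the meet of two boundaries and inside every other half-plane) are:
  (-210/31, -20/31)
  (-25/4, -10/9)
  (-160/23, -55/69)

3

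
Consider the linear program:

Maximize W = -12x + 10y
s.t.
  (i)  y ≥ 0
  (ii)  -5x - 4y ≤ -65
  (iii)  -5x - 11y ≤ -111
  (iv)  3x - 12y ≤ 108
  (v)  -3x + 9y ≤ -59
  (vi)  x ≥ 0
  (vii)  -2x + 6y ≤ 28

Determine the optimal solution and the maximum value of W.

Corner points and W = -12x + 10y:
  (111/5, 0) → W = -1332/5
  (36, 0) → W = -432
  (824/39, 19/39) → W = -746/3
The feasible region is unbounded (it extends along (3, 1), (4, 1)), but W strictly decreases along every unbounded feasible direction, so there is no improving ray and the maximum is attained at a vertex.

The binding constraints are -5x - 11y = -111 and -3x + 9y = -59.
Solving simultaneously gives x = 824/39, y = 19/39.

x = 824/39, y = 19/39, maximum W = -746/3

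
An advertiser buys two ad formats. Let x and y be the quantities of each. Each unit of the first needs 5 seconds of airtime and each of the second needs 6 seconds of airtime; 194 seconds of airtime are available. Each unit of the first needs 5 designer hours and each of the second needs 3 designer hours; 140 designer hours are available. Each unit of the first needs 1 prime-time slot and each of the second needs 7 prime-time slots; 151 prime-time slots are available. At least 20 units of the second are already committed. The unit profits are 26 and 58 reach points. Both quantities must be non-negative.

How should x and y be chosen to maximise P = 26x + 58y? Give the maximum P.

x = 11, y = 20, maximum P = 1446

Extreme points and P = 26x + 58y:
  (0, 151/7) → P = 8758/7
  (0, 20) → P = 1160
  (11, 20) → P = 1446

The optimum lies where x + 7y = 151 and y = 20.
Solving simultaneously gives x = 11, y = 20.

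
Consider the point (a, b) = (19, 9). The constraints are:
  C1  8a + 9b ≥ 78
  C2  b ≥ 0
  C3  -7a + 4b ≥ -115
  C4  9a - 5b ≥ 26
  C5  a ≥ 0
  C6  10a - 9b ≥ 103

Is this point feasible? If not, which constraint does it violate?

C1: 233 ≥ 78 ✓
C2: 9 ≥ 0 ✓
C3: -97 ≥ -115 ✓
C4: 126 ≥ 26 ✓
C5: 19 ≥ 0 ✓
C6: 109 ≥ 103 ✓

feasible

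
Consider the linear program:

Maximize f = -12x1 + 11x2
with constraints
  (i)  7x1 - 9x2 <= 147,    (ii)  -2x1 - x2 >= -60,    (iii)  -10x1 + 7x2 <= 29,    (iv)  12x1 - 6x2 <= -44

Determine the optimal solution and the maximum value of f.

x1 = -67/12, x2 = -23/6, maximum f = 149/6

Feasible corners and f = -12x1 + 11x2:
  (-1290/41, -1673/41) → f = -2923/41
  (-213/11, -1036/33) → f = -3728/33
  (-67/12, -23/6) → f = 149/6

The binding constraints are -10x1 + 7x2 = 29 and 12x1 - 6x2 = -44.
Solving simultaneously gives x1 = -67/12, x2 = -23/6.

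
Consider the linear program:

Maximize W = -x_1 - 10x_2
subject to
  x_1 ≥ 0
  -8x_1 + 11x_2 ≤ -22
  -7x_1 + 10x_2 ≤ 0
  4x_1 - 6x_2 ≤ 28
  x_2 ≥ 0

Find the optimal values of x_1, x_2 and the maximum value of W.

x_1 = 11/4, x_2 = 0, maximum W = -11/4

Feasible corners and W = -x_1 - 10x_2:
  (220/3, 154/3) → W = -1760/3
  (11/4, 0) → W = -11/4
  (7, 0) → W = -7
The feasible region is unbounded (it extends along (10, 7), (3, 2)), but W strictly decreases along every unbounded feasible direction, so there is no improving ray and the maximum is attained at a vertex.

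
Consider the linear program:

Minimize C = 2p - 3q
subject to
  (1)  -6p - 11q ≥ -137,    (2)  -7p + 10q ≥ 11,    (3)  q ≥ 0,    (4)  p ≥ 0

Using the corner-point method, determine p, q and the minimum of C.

At the optimal vertex, -6p - 11q = -137 and p = 0.
Solving simultaneously gives p = 0, q = 137/11.

p = 0, q = 137/11, minimum C = -411/11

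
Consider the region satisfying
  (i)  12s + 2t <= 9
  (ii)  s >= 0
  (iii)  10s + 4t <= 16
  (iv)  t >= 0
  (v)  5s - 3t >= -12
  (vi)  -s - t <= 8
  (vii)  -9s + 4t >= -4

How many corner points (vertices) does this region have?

Pairwise boundary intersections that survive every other constraint:
  (1/7, 51/14)
  (2/3, 1/2)
  (0, 4)
  (0, 0)
  (4/9, 0)

5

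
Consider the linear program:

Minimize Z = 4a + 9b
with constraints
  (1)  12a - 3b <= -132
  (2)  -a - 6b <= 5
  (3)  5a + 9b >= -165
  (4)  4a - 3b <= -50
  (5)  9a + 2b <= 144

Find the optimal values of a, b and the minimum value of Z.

a = -45, b = 20/3, minimum Z = -120

Corner points and Z = 4a + 9b:
  (-41/4, 3) → Z = -14
  (56/17, 972/17) → Z = 8972/17
  (-45, 20/3) → Z = -120
  (-35/3, 10/9) → Z = -110/3
The feasible region is unbounded (it extends along (-2, 9), (-9, 5)), but Z strictly increases along every unbounded feasible direction, so there is no improving ray and the minimum is attained at a vertex.

The optimum lies where -a - 6b = 5 and 5a + 9b = -165.
Solving simultaneously gives a = -45, b = 20/3.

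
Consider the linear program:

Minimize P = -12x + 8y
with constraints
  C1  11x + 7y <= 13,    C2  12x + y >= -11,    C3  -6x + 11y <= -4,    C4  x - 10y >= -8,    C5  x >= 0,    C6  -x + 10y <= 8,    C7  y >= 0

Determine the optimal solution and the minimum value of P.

x = 13/11, y = 0, minimum P = -156/11

Feasible corners and P = -12x + 8y:
  (171/163, 34/163) → P = -1780/163
  (13/11, 0) → P = -156/11
  (2/3, 0) → P = -8

At the optimal vertex, 11x + 7y = 13 and y = 0.
Solving simultaneously gives x = 13/11, y = 0.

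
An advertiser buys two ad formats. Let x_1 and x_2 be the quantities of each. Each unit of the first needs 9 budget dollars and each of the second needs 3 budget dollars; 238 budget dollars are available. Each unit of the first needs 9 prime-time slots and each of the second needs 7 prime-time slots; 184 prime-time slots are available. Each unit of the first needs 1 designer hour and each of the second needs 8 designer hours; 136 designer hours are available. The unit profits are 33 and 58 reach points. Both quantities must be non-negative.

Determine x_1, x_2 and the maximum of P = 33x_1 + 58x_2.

x_1 = 8, x_2 = 16, maximum P = 1192

Extreme points and P = 33x_1 + 58x_2:
  (0, 0) → P = 0
  (0, 17) → P = 986
  (184/9, 0) → P = 2024/3
  (8, 16) → P = 1192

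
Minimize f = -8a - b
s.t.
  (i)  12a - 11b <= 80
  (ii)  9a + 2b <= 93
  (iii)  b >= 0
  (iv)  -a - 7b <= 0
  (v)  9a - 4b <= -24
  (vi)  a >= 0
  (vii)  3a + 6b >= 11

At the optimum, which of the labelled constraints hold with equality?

(ii) and (v)

Feasible corners and f = -8a - b:
  (6, 39/2) → f = -135/2
  (0, 93/2) → f = -93/2
  (0, 6) → f = -6

The minimum is at (6, 39/2). Substituting into each constraint, equality holds for (ii) and (v); the remaining constraints have slack.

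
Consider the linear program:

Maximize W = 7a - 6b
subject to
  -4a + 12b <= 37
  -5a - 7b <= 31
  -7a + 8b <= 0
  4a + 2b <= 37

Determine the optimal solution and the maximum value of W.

Corner points and W = 7a - 6b:
  (74/13, 259/52) → W = 259/26
  (185/28, 37/7) → W = 407/28
  (-248/89, -217/89) → W = -434/89
  (107/6, -103/6) → W = 1367/6

The binding constraints are -5a - 7b = 31 and 4a + 2b = 37.
Solving simultaneously gives a = 107/6, b = -103/6.

a = 107/6, b = -103/6, maximum W = 1367/6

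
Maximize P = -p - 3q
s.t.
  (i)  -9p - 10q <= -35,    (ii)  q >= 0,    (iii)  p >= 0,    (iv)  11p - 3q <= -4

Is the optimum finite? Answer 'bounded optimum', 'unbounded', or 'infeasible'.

Extreme points and P = -p - 3q:
  (0, 7/2) → P = -21/2
  (65/137, 421/137) → P = -1328/137
The feasible region has finitely many vertices and no improving ray; the maximum is -1328/137 at (65/137, 421/137).

bounded optimum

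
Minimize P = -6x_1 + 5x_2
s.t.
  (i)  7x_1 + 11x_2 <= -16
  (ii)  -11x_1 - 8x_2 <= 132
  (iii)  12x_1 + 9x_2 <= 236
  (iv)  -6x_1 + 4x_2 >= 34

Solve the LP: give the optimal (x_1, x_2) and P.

Corner points and P = -6x_1 + 5x_2:
  (-1324/65, 748/65) → P = 11684/65
  (-219/47, 71/47) → P = 1669/47
  (-200/23, -209/46) → P = 1355/46

x_1 = -200/23, x_2 = -209/46, minimum P = 1355/46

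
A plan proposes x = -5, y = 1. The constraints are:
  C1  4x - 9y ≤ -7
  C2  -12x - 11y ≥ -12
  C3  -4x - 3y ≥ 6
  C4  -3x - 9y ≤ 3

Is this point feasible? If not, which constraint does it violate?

not feasible — violates C4

Constraint C4: -3x - 9y = 6, which is not ≤ 3. All other constraints are satisfied.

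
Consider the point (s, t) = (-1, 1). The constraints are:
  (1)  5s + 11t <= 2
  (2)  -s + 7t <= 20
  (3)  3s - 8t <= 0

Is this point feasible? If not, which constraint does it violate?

not feasible — violates (1)

Constraint (1): 5s + 11t = 6, which is not ≤ 2. All other constraints are satisfied.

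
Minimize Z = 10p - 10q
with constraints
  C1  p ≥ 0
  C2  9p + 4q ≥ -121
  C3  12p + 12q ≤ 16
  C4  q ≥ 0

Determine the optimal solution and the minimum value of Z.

p = 0, q = 4/3, minimum Z = -40/3

Feasible corners and Z = 10p - 10q:
  (0, 4/3) → Z = -40/3
  (0, 0) → Z = 0
  (4/3, 0) → Z = 40/3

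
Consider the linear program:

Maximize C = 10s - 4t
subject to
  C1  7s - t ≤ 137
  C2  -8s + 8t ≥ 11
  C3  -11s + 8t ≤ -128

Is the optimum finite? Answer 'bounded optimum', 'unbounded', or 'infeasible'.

The boundaries 7s - t = 137 and -8s + 8t = 11 meet at (369/16, 391/16), but that point violates -11s + 8t ≤ -128. Every candidate vertex is excluded by some other constraint, so the feasible region is empty.

infeasible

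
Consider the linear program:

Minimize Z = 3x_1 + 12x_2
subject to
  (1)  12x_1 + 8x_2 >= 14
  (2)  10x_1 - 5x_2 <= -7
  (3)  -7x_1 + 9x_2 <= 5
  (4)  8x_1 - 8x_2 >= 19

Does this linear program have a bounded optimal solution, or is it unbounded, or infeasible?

infeasible

The boundaries 12x_1 + 8x_2 = 14 and 8x_1 - 8x_2 = 19 meet at (33/20, -29/40), but that point violates 10x_1 - 5x_2 ≤ -7. Every candidate vertex is excluded by some other constraint, so the feasible region is empty.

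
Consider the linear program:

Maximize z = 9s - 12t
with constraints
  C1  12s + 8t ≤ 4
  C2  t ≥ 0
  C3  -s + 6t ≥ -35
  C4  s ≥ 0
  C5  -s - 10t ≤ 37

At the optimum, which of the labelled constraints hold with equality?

Feasible corners and z = 9s - 12t:
  (1/3, 0) → z = 3
  (0, 1/2) → z = -6
  (0, 0) → z = 0

The maximum is at (1/3, 0). Substituting into each constraint, equality holds for C1 and C2; the remaining constraints have slack.

C1 and C2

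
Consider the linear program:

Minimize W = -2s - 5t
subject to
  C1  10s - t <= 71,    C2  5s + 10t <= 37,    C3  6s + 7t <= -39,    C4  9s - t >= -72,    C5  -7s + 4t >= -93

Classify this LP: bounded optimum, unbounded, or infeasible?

bounded optimum

Feasible corners and W = -2s - 5t:
  (229/38, -204/19) → W = 791/19
  (191/33, -433/33) → W = 1783/33
  (-181/23, 27/23) → W = 227/23
  (-381/29, -1341/29) → W = 7467/29
The feasible region has finitely many vertices and no improving ray; the minimum is 227/23 at (-181/23, 27/23).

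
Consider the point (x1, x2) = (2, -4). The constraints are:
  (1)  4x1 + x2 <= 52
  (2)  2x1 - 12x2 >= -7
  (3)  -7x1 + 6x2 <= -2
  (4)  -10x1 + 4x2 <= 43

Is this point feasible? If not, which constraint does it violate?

(1): 4 ≤ 52 ✓
(2): 52 ≥ -7 ✓
(3): -38 ≤ -2 ✓
(4): -36 ≤ 43 ✓

feasible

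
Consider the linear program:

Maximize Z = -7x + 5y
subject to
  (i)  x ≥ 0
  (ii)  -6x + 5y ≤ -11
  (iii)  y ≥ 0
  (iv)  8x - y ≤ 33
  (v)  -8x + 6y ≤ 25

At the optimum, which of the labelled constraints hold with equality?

Extreme points and Z = -7x + 5y:
  (11/6, 0) → Z = -77/6
  (77/17, 55/17) → Z = -264/17
  (33/8, 0) → Z = -231/8

The maximum is at (11/6, 0). Substituting into each constraint, equality holds for (ii) and (iii); the remaining constraints have slack.

(ii) and (iii)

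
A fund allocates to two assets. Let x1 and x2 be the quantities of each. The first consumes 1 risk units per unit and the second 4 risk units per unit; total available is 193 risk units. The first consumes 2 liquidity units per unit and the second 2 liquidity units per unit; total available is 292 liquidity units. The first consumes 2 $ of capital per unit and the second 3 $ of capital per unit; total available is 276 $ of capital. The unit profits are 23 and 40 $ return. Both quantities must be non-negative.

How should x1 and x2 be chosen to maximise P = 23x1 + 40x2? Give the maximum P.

Feasible corners and P = 23x1 + 40x2:
  (0, 0) → P = 0
  (0, 193/4) → P = 1930
  (138, 0) → P = 3174
  (105, 22) → P = 3295

The optimum lies where x1 + 4x2 = 193 and 2x1 + 3x2 = 276.
Solving simultaneously gives x1 = 105, x2 = 22.

x1 = 105, x2 = 22, maximum P = 3295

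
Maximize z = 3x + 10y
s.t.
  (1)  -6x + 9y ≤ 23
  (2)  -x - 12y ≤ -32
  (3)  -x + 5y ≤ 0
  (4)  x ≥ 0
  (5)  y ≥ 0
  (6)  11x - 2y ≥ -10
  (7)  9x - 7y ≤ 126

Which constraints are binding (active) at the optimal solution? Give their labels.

Feasible corners and z = 3x + 10y:
  (160/17, 32/17) → z = 800/17
  (1736/115, 162/115) → z = 6828/115
  (315/19, 63/19) → z = 1575/19

The maximum is at (315/19, 63/19). Substituting into each constraint, equality holds for (3) and (7); the remaining constraints have slack.

(3) and (7)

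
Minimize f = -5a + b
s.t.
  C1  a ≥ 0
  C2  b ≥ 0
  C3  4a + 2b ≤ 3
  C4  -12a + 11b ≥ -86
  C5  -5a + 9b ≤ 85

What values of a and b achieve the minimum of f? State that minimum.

a = 3/4, b = 0, minimum f = -15/4

Vertices and f = -5a + b:
  (0, 0) → f = 0
  (0, 3/2) → f = 3/2
  (3/4, 0) → f = -15/4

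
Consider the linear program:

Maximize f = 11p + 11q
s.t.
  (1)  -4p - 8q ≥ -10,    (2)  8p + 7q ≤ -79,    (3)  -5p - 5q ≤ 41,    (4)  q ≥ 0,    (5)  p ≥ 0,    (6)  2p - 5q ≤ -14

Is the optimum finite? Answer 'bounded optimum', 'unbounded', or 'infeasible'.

The boundaries p = 0 and 2p - 5q = -14 meet at (0, 14/5), but that point violates -4p - 8q ≥ -10. Every candidate vertex is excluded by some other constraint, so the feasible region is empty.

infeasible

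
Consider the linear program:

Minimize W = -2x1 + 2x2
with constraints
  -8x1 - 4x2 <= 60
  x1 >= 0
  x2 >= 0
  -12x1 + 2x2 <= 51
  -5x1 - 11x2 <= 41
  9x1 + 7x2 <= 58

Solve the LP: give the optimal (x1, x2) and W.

Extreme points and W = -2x1 + 2x2:
  (0, 0) → W = 0
  (0, 58/7) → W = 116/7
  (58/9, 0) → W = -116/9

The binding constraints are x2 = 0 and 9x1 + 7x2 = 58.
Solving simultaneously gives x1 = 58/9, x2 = 0.

x1 = 58/9, x2 = 0, minimum W = -116/9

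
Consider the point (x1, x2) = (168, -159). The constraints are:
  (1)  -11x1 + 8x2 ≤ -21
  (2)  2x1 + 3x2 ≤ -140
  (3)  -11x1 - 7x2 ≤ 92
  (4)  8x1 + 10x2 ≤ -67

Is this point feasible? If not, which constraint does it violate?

feasible

(1): -3120 ≤ -21 ✓
(2): -141 ≤ -140 ✓
(3): -735 ≤ 92 ✓
(4): -246 ≤ -67 ✓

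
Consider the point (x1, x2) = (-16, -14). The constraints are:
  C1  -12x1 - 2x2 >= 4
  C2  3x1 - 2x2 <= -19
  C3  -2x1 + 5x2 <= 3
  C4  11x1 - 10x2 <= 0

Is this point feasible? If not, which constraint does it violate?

C1: 220 ≥ 4 ✓
C2: -20 ≤ -19 ✓
C3: -38 ≤ 3 ✓
C4: -36 ≤ 0 ✓

feasible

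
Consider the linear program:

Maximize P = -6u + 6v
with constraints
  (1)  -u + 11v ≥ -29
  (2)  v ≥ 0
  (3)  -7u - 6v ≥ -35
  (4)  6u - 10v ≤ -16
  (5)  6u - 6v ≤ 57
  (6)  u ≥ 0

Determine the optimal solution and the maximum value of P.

Extreme points and P = -6u + 6v:
  (127/53, 161/53) → P = 204/53
  (0, 35/6) → P = 35
  (0, 8/5) → P = 48/5

The optimum lies where -7u - 6v = -35 and u = 0.
Solving simultaneously gives u = 0, v = 35/6.

u = 0, v = 35/6, maximum P = 35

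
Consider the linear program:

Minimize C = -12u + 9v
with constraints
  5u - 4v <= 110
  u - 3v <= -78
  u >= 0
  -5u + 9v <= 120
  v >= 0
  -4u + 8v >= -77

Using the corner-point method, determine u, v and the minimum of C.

Vertices and C = -12u + 9v:
  (642/11, 500/11) → C = -3204/11
  (294/5, 46) → C = -1458/5
  (57, 45) → C = -279

u = 294/5, v = 46, minimum C = -1458/5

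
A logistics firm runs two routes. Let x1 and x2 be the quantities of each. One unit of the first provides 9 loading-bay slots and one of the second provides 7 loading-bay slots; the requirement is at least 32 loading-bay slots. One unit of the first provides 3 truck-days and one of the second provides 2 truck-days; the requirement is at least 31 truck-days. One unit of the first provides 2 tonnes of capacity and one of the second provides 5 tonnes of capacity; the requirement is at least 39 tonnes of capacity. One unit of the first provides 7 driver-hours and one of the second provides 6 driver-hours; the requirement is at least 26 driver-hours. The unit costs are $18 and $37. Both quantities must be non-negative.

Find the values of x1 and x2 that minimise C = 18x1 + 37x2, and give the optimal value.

Extreme points and C = 18x1 + 37x2:
  (0, 31/2) → C = 1147/2
  (39/2, 0) → C = 351
  (7, 5) → C = 311
The feasible region is unbounded (it extends along (0, 1), (1, 0)), but C strictly increases along every unbounded feasible direction, so there is no improving ray and the minimum is attained at a vertex.

x1 = 7, x2 = 5, minimum C = 311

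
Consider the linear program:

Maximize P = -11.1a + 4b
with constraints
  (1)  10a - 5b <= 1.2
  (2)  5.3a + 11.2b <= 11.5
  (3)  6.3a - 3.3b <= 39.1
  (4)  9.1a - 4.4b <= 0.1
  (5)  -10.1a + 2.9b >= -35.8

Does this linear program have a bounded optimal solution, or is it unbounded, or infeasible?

From the feasible point (-9577/75, -19172/75), moving in the direction (-11.2, 5.3) keeps every constraint satisfied while P increases without bound.

unbounded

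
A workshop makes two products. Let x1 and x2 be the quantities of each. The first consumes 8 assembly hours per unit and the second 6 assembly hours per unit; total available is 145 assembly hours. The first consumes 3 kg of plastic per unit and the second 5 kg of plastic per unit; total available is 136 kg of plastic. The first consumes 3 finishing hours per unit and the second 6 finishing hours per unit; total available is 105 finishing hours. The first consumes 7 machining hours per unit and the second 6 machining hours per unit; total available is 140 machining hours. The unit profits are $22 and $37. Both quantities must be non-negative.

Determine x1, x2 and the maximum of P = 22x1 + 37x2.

x1 = 8, x2 = 27/2, maximum P = 1351/2

Extreme points and P = 22x1 + 37x2:
  (0, 0) → P = 0
  (0, 35/2) → P = 1295/2
  (145/8, 0) → P = 1595/4
  (8, 27/2) → P = 1351/2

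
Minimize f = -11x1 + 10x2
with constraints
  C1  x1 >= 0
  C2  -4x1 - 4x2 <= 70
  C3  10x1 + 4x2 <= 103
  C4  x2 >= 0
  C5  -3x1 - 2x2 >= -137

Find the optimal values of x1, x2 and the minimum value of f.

Extreme points and f = -11x1 + 10x2:
  (0, 103/4) → f = 515/2
  (0, 0) → f = 0
  (103/10, 0) → f = -1133/10

The binding constraints are 10x1 + 4x2 = 103 and x2 = 0.
Solving simultaneously gives x1 = 103/10, x2 = 0.

x1 = 103/10, x2 = 0, minimum f = -1133/10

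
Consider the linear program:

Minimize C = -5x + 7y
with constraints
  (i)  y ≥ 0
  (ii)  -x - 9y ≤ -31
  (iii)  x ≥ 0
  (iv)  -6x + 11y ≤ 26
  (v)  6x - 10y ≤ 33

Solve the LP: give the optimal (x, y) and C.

Vertices and C = -5x + 7y:
  (107/65, 212/65) → C = 73/5
  (607/64, 153/64) → C = -491/16
  (623/6, 59) → C = -637/6

The optimum lies where -6x + 11y = 26 and 6x - 10y = 33.
Solving simultaneously gives x = 623/6, y = 59.

x = 623/6, y = 59, minimum C = -637/6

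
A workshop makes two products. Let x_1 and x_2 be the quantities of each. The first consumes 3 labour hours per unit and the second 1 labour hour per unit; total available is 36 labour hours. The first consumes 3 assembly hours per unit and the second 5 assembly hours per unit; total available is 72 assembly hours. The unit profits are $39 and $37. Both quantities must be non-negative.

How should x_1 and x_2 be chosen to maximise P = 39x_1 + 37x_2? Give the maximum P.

Corner points and P = 39x_1 + 37x_2:
  (0, 0) → P = 0
  (0, 72/5) → P = 2664/5
  (12, 0) → P = 468
  (9, 9) → P = 684

x_1 = 9, x_2 = 9, maximum P = 684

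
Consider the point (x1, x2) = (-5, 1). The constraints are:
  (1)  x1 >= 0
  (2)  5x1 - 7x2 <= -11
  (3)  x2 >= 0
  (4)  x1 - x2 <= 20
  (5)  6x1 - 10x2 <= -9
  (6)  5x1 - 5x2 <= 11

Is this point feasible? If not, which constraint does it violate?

Constraint (1): x1 = -5, which is not ≥ 0. All other constraints are satisfied.

not feasible — violates (1)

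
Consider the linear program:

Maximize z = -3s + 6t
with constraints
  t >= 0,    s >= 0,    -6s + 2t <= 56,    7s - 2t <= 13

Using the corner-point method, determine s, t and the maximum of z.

Vertices and z = -3s + 6t:
  (0, 0) → z = 0
  (13/7, 0) → z = -39/7
  (0, 28) → z = 168
  (69, 235) → z = 1203

At the optimal vertex, -6s + 2t = 56 and 7s - 2t = 13.
Solving simultaneously gives s = 69, t = 235.

s = 69, t = 235, maximum z = 1203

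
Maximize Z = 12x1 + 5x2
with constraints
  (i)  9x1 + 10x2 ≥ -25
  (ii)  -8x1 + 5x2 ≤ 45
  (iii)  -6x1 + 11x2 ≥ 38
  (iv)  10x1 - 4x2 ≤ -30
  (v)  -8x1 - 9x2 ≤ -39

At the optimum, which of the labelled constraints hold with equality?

Vertices and Z = 12x1 + 5x2:
  (5/3, 35/3) → Z = 235/3
  (-15/8, 6) → Z = 15/2
  (-57/61, 315/61) → Z = 891/61

The maximum is at (5/3, 35/3). Substituting into each constraint, equality holds for (ii) and (iv); the remaining constraints have slack.

(ii) and (iv)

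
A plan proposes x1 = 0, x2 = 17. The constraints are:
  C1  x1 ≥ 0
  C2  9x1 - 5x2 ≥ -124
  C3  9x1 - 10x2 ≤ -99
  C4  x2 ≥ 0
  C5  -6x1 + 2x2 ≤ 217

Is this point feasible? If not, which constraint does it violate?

feasible

C1: 0 ≥ 0 ✓
C2: -85 ≥ -124 ✓
C3: -170 ≤ -99 ✓
C4: 17 ≥ 0 ✓
C5: 34 ≤ 217 ✓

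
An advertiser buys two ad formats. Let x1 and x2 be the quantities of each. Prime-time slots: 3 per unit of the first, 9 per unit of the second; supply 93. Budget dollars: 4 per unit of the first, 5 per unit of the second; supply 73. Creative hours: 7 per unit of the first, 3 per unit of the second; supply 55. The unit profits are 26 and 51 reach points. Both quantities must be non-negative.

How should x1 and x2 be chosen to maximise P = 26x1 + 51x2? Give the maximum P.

x1 = 4, x2 = 9, maximum P = 563

Vertices and P = 26x1 + 51x2:
  (0, 0) → P = 0
  (0, 31/3) → P = 527
  (55/7, 0) → P = 1430/7
  (4, 9) → P = 563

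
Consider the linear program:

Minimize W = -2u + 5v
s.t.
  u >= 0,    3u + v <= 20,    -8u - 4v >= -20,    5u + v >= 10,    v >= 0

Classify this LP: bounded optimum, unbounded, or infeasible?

Vertices and W = -2u + 5v:
  (5/3, 5/3) → W = 5
  (5/2, 0) → W = -5
  (2, 0) → W = -4
The feasible region has finitely many vertices and no improving ray; the minimum is -5 at (5/2, 0).

bounded optimum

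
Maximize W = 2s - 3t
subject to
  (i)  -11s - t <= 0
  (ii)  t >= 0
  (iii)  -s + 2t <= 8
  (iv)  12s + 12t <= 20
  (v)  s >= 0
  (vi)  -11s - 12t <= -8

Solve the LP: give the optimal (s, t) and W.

s = 5/3, t = 0, maximum W = 10/3

The optimum lies where t = 0 and 12s + 12t = 20.
Solving simultaneously gives s = 5/3, t = 0.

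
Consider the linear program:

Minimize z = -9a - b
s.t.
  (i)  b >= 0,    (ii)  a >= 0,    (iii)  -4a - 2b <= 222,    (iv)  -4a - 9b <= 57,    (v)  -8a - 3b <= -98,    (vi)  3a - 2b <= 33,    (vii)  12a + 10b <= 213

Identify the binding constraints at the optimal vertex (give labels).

(vi) and (vii)

Extreme points and z = -9a - b:
  (59/5, 6/5) → z = -537/5
  (31/4, 12) → z = -327/4
  (14, 9/2) → z = -261/2

The minimum is at (14, 9/2). Substituting into each constraint, equality holds for (vi) and (vii); the remaining constraints have slack.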